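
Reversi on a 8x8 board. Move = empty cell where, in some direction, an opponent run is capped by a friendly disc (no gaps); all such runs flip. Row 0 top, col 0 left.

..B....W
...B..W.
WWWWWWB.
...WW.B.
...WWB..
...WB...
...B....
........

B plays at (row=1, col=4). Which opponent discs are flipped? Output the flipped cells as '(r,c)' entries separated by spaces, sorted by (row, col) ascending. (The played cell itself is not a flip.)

Dir NW: first cell '.' (not opp) -> no flip
Dir N: first cell '.' (not opp) -> no flip
Dir NE: first cell '.' (not opp) -> no flip
Dir W: first cell 'B' (not opp) -> no flip
Dir E: first cell '.' (not opp) -> no flip
Dir SW: opp run (2,3), next='.' -> no flip
Dir S: opp run (2,4) (3,4) (4,4) capped by B -> flip
Dir SE: opp run (2,5) capped by B -> flip

Answer: (2,4) (2,5) (3,4) (4,4)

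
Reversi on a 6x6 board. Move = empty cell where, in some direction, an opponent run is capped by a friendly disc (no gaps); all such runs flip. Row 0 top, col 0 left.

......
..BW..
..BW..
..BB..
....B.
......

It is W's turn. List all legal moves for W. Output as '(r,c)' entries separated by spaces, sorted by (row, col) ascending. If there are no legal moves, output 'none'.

(0,1): flips 1 -> legal
(0,2): no bracket -> illegal
(0,3): no bracket -> illegal
(1,1): flips 1 -> legal
(2,1): flips 1 -> legal
(2,4): no bracket -> illegal
(3,1): flips 1 -> legal
(3,4): no bracket -> illegal
(3,5): no bracket -> illegal
(4,1): flips 1 -> legal
(4,2): no bracket -> illegal
(4,3): flips 1 -> legal
(4,5): no bracket -> illegal
(5,3): no bracket -> illegal
(5,4): no bracket -> illegal
(5,5): no bracket -> illegal

Answer: (0,1) (1,1) (2,1) (3,1) (4,1) (4,3)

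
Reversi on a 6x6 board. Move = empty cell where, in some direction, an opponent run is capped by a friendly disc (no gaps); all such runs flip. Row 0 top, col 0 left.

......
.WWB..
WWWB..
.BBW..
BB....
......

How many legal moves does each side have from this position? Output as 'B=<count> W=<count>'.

Answer: B=5 W=9

Derivation:
-- B to move --
(0,0): no bracket -> illegal
(0,1): flips 3 -> legal
(0,2): flips 2 -> legal
(0,3): no bracket -> illegal
(1,0): flips 3 -> legal
(2,4): no bracket -> illegal
(3,0): no bracket -> illegal
(3,4): flips 1 -> legal
(4,2): no bracket -> illegal
(4,3): flips 1 -> legal
(4,4): no bracket -> illegal
B mobility = 5
-- W to move --
(0,2): no bracket -> illegal
(0,3): flips 2 -> legal
(0,4): flips 1 -> legal
(1,4): flips 1 -> legal
(2,4): flips 1 -> legal
(3,0): flips 2 -> legal
(3,4): flips 1 -> legal
(4,2): flips 2 -> legal
(4,3): flips 1 -> legal
(5,0): no bracket -> illegal
(5,1): flips 2 -> legal
(5,2): no bracket -> illegal
W mobility = 9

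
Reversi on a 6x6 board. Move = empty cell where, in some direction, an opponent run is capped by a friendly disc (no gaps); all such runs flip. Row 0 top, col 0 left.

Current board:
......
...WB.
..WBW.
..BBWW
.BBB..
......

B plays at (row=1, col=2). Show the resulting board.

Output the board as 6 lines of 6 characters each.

Place B at (1,2); scan 8 dirs for brackets.
Dir NW: first cell '.' (not opp) -> no flip
Dir N: first cell '.' (not opp) -> no flip
Dir NE: first cell '.' (not opp) -> no flip
Dir W: first cell '.' (not opp) -> no flip
Dir E: opp run (1,3) capped by B -> flip
Dir SW: first cell '.' (not opp) -> no flip
Dir S: opp run (2,2) capped by B -> flip
Dir SE: first cell 'B' (not opp) -> no flip
All flips: (1,3) (2,2)

Answer: ......
..BBB.
..BBW.
..BBWW
.BBB..
......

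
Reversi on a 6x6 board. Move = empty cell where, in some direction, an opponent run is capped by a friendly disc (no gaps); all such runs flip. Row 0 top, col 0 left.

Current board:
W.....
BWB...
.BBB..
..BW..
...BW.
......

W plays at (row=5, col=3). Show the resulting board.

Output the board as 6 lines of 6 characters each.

Place W at (5,3); scan 8 dirs for brackets.
Dir NW: first cell '.' (not opp) -> no flip
Dir N: opp run (4,3) capped by W -> flip
Dir NE: first cell 'W' (not opp) -> no flip
Dir W: first cell '.' (not opp) -> no flip
Dir E: first cell '.' (not opp) -> no flip
Dir SW: edge -> no flip
Dir S: edge -> no flip
Dir SE: edge -> no flip
All flips: (4,3)

Answer: W.....
BWB...
.BBB..
..BW..
...WW.
...W..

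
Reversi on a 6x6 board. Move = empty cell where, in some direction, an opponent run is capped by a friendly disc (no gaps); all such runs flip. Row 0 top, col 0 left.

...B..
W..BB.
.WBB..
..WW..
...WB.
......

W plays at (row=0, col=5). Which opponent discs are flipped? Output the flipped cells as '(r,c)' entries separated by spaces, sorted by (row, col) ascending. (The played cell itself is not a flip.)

Answer: (1,4) (2,3)

Derivation:
Dir NW: edge -> no flip
Dir N: edge -> no flip
Dir NE: edge -> no flip
Dir W: first cell '.' (not opp) -> no flip
Dir E: edge -> no flip
Dir SW: opp run (1,4) (2,3) capped by W -> flip
Dir S: first cell '.' (not opp) -> no flip
Dir SE: edge -> no flip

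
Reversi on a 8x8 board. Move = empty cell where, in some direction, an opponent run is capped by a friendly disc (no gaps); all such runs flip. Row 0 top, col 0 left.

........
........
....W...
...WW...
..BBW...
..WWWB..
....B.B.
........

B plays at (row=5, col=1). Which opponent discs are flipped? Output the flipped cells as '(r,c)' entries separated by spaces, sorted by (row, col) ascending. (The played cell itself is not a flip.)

Dir NW: first cell '.' (not opp) -> no flip
Dir N: first cell '.' (not opp) -> no flip
Dir NE: first cell 'B' (not opp) -> no flip
Dir W: first cell '.' (not opp) -> no flip
Dir E: opp run (5,2) (5,3) (5,4) capped by B -> flip
Dir SW: first cell '.' (not opp) -> no flip
Dir S: first cell '.' (not opp) -> no flip
Dir SE: first cell '.' (not opp) -> no flip

Answer: (5,2) (5,3) (5,4)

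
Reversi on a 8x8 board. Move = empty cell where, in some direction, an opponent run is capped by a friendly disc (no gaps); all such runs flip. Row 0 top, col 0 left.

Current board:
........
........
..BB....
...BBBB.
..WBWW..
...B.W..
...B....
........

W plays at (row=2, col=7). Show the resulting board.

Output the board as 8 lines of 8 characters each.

Place W at (2,7); scan 8 dirs for brackets.
Dir NW: first cell '.' (not opp) -> no flip
Dir N: first cell '.' (not opp) -> no flip
Dir NE: edge -> no flip
Dir W: first cell '.' (not opp) -> no flip
Dir E: edge -> no flip
Dir SW: opp run (3,6) capped by W -> flip
Dir S: first cell '.' (not opp) -> no flip
Dir SE: edge -> no flip
All flips: (3,6)

Answer: ........
........
..BB...W
...BBBW.
..WBWW..
...B.W..
...B....
........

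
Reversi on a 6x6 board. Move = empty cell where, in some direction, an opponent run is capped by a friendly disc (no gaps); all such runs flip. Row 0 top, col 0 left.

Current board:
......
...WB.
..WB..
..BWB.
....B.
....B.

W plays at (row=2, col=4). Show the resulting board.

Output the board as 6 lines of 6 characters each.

Answer: ......
...WB.
..WWW.
..BWB.
....B.
....B.

Derivation:
Place W at (2,4); scan 8 dirs for brackets.
Dir NW: first cell 'W' (not opp) -> no flip
Dir N: opp run (1,4), next='.' -> no flip
Dir NE: first cell '.' (not opp) -> no flip
Dir W: opp run (2,3) capped by W -> flip
Dir E: first cell '.' (not opp) -> no flip
Dir SW: first cell 'W' (not opp) -> no flip
Dir S: opp run (3,4) (4,4) (5,4), next=edge -> no flip
Dir SE: first cell '.' (not opp) -> no flip
All flips: (2,3)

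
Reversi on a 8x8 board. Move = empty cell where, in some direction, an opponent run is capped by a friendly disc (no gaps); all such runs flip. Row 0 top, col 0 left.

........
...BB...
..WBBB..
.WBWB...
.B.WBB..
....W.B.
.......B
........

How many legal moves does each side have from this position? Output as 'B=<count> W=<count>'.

Answer: B=11 W=12

Derivation:
-- B to move --
(1,1): flips 2 -> legal
(1,2): flips 1 -> legal
(2,0): no bracket -> illegal
(2,1): flips 2 -> legal
(3,0): flips 1 -> legal
(4,0): flips 2 -> legal
(4,2): flips 2 -> legal
(5,2): flips 1 -> legal
(5,3): flips 2 -> legal
(5,5): no bracket -> illegal
(6,3): flips 1 -> legal
(6,4): flips 1 -> legal
(6,5): flips 2 -> legal
B mobility = 11
-- W to move --
(0,2): no bracket -> illegal
(0,3): flips 2 -> legal
(0,4): flips 5 -> legal
(0,5): no bracket -> illegal
(1,2): no bracket -> illegal
(1,5): flips 1 -> legal
(1,6): flips 2 -> legal
(2,1): flips 1 -> legal
(2,6): flips 3 -> legal
(3,0): no bracket -> illegal
(3,5): flips 1 -> legal
(3,6): flips 1 -> legal
(4,0): no bracket -> illegal
(4,2): flips 1 -> legal
(4,6): flips 2 -> legal
(4,7): no bracket -> illegal
(5,0): no bracket -> illegal
(5,1): flips 1 -> legal
(5,2): no bracket -> illegal
(5,3): no bracket -> illegal
(5,5): flips 1 -> legal
(5,7): no bracket -> illegal
(6,5): no bracket -> illegal
(6,6): no bracket -> illegal
(7,6): no bracket -> illegal
(7,7): no bracket -> illegal
W mobility = 12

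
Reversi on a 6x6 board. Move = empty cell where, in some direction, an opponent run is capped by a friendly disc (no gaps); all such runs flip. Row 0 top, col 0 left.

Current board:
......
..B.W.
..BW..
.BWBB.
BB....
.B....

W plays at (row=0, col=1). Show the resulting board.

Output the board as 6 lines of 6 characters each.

Answer: .W....
..W.W.
..BW..
.BWBB.
BB....
.B....

Derivation:
Place W at (0,1); scan 8 dirs for brackets.
Dir NW: edge -> no flip
Dir N: edge -> no flip
Dir NE: edge -> no flip
Dir W: first cell '.' (not opp) -> no flip
Dir E: first cell '.' (not opp) -> no flip
Dir SW: first cell '.' (not opp) -> no flip
Dir S: first cell '.' (not opp) -> no flip
Dir SE: opp run (1,2) capped by W -> flip
All flips: (1,2)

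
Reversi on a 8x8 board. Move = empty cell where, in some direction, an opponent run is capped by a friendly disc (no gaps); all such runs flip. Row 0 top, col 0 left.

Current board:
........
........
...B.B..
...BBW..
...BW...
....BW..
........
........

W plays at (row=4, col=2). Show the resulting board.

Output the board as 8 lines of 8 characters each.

Place W at (4,2); scan 8 dirs for brackets.
Dir NW: first cell '.' (not opp) -> no flip
Dir N: first cell '.' (not opp) -> no flip
Dir NE: opp run (3,3), next='.' -> no flip
Dir W: first cell '.' (not opp) -> no flip
Dir E: opp run (4,3) capped by W -> flip
Dir SW: first cell '.' (not opp) -> no flip
Dir S: first cell '.' (not opp) -> no flip
Dir SE: first cell '.' (not opp) -> no flip
All flips: (4,3)

Answer: ........
........
...B.B..
...BBW..
..WWW...
....BW..
........
........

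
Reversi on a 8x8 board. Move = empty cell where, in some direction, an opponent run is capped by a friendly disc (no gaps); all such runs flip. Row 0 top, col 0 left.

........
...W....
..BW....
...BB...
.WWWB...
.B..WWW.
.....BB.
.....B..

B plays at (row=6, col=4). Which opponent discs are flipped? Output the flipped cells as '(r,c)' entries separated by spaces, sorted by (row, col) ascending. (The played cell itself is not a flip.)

Answer: (5,4)

Derivation:
Dir NW: first cell '.' (not opp) -> no flip
Dir N: opp run (5,4) capped by B -> flip
Dir NE: opp run (5,5), next='.' -> no flip
Dir W: first cell '.' (not opp) -> no flip
Dir E: first cell 'B' (not opp) -> no flip
Dir SW: first cell '.' (not opp) -> no flip
Dir S: first cell '.' (not opp) -> no flip
Dir SE: first cell 'B' (not opp) -> no flip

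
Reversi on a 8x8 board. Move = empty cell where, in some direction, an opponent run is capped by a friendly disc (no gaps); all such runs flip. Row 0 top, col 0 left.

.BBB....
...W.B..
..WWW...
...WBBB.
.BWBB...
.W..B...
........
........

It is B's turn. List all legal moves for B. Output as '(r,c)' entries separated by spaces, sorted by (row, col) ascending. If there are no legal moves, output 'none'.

Answer: (1,1) (1,2) (1,4) (3,2) (6,0) (6,1)

Derivation:
(0,4): no bracket -> illegal
(1,1): flips 2 -> legal
(1,2): flips 1 -> legal
(1,4): flips 1 -> legal
(2,1): no bracket -> illegal
(2,5): no bracket -> illegal
(3,1): no bracket -> illegal
(3,2): flips 1 -> legal
(4,0): no bracket -> illegal
(5,0): no bracket -> illegal
(5,2): no bracket -> illegal
(5,3): no bracket -> illegal
(6,0): flips 4 -> legal
(6,1): flips 1 -> legal
(6,2): no bracket -> illegal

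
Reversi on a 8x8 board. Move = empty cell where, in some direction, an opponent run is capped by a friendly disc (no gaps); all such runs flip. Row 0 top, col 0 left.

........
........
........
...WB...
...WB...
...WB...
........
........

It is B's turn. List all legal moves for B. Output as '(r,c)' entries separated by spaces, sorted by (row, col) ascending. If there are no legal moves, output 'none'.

Answer: (2,2) (3,2) (4,2) (5,2) (6,2)

Derivation:
(2,2): flips 1 -> legal
(2,3): no bracket -> illegal
(2,4): no bracket -> illegal
(3,2): flips 2 -> legal
(4,2): flips 1 -> legal
(5,2): flips 2 -> legal
(6,2): flips 1 -> legal
(6,3): no bracket -> illegal
(6,4): no bracket -> illegal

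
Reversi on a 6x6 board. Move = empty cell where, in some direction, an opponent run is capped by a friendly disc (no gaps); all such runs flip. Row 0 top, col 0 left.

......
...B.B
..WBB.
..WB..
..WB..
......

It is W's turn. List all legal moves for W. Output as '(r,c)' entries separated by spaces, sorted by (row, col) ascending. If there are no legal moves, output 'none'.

(0,2): no bracket -> illegal
(0,3): no bracket -> illegal
(0,4): flips 1 -> legal
(0,5): no bracket -> illegal
(1,2): no bracket -> illegal
(1,4): flips 1 -> legal
(2,5): flips 2 -> legal
(3,4): flips 1 -> legal
(3,5): no bracket -> illegal
(4,4): flips 2 -> legal
(5,2): no bracket -> illegal
(5,3): no bracket -> illegal
(5,4): flips 1 -> legal

Answer: (0,4) (1,4) (2,5) (3,4) (4,4) (5,4)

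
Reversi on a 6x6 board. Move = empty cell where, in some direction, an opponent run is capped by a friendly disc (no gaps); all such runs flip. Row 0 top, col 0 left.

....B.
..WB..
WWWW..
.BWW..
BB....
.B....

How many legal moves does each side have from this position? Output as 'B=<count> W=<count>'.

-- B to move --
(0,1): no bracket -> illegal
(0,2): no bracket -> illegal
(0,3): no bracket -> illegal
(1,0): no bracket -> illegal
(1,1): flips 2 -> legal
(1,4): flips 2 -> legal
(2,4): no bracket -> illegal
(3,0): no bracket -> illegal
(3,4): flips 2 -> legal
(4,2): no bracket -> illegal
(4,3): flips 2 -> legal
(4,4): no bracket -> illegal
B mobility = 4
-- W to move --
(0,2): no bracket -> illegal
(0,3): flips 1 -> legal
(0,5): no bracket -> illegal
(1,4): flips 1 -> legal
(1,5): no bracket -> illegal
(2,4): no bracket -> illegal
(3,0): flips 1 -> legal
(4,2): flips 1 -> legal
(5,0): flips 1 -> legal
(5,2): no bracket -> illegal
W mobility = 5

Answer: B=4 W=5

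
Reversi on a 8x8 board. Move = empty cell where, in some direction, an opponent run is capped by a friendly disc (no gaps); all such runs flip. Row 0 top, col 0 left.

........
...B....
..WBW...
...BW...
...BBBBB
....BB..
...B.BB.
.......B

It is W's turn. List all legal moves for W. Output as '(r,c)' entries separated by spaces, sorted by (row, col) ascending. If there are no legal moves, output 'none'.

(0,2): flips 1 -> legal
(0,3): no bracket -> illegal
(0,4): flips 1 -> legal
(1,2): flips 1 -> legal
(1,4): no bracket -> illegal
(3,2): flips 1 -> legal
(3,5): no bracket -> illegal
(3,6): no bracket -> illegal
(3,7): no bracket -> illegal
(4,2): flips 1 -> legal
(5,2): flips 1 -> legal
(5,3): no bracket -> illegal
(5,6): flips 1 -> legal
(5,7): no bracket -> illegal
(6,2): no bracket -> illegal
(6,4): flips 2 -> legal
(6,7): no bracket -> illegal
(7,2): no bracket -> illegal
(7,3): no bracket -> illegal
(7,4): no bracket -> illegal
(7,5): no bracket -> illegal
(7,6): no bracket -> illegal

Answer: (0,2) (0,4) (1,2) (3,2) (4,2) (5,2) (5,6) (6,4)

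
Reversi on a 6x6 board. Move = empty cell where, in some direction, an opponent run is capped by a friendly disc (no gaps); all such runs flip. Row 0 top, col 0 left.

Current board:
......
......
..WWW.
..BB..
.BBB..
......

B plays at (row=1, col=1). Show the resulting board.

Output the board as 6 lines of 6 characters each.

Answer: ......
.B....
..BWW.
..BB..
.BBB..
......

Derivation:
Place B at (1,1); scan 8 dirs for brackets.
Dir NW: first cell '.' (not opp) -> no flip
Dir N: first cell '.' (not opp) -> no flip
Dir NE: first cell '.' (not opp) -> no flip
Dir W: first cell '.' (not opp) -> no flip
Dir E: first cell '.' (not opp) -> no flip
Dir SW: first cell '.' (not opp) -> no flip
Dir S: first cell '.' (not opp) -> no flip
Dir SE: opp run (2,2) capped by B -> flip
All flips: (2,2)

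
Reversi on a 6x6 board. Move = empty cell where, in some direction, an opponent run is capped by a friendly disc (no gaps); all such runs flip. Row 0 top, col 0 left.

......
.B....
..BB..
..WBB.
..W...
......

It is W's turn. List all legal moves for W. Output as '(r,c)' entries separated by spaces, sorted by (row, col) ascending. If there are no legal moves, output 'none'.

Answer: (1,2) (1,4) (2,4) (3,5)

Derivation:
(0,0): no bracket -> illegal
(0,1): no bracket -> illegal
(0,2): no bracket -> illegal
(1,0): no bracket -> illegal
(1,2): flips 1 -> legal
(1,3): no bracket -> illegal
(1,4): flips 1 -> legal
(2,0): no bracket -> illegal
(2,1): no bracket -> illegal
(2,4): flips 1 -> legal
(2,5): no bracket -> illegal
(3,1): no bracket -> illegal
(3,5): flips 2 -> legal
(4,3): no bracket -> illegal
(4,4): no bracket -> illegal
(4,5): no bracket -> illegal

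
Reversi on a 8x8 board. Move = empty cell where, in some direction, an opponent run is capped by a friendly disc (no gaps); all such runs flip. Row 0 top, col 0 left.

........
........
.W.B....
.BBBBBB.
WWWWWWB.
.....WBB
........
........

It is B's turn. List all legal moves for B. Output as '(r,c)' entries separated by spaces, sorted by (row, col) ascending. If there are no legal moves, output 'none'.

Answer: (1,0) (1,1) (5,0) (5,1) (5,2) (5,3) (5,4) (6,4) (6,5) (6,6)

Derivation:
(1,0): flips 1 -> legal
(1,1): flips 1 -> legal
(1,2): no bracket -> illegal
(2,0): no bracket -> illegal
(2,2): no bracket -> illegal
(3,0): no bracket -> illegal
(5,0): flips 1 -> legal
(5,1): flips 2 -> legal
(5,2): flips 2 -> legal
(5,3): flips 3 -> legal
(5,4): flips 4 -> legal
(6,4): flips 1 -> legal
(6,5): flips 2 -> legal
(6,6): flips 2 -> legal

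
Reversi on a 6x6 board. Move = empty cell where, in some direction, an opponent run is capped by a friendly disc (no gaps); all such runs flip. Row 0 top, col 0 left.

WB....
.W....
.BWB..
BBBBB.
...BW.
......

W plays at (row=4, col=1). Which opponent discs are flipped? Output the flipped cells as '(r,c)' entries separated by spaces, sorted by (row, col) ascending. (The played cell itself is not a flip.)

Dir NW: opp run (3,0), next=edge -> no flip
Dir N: opp run (3,1) (2,1) capped by W -> flip
Dir NE: opp run (3,2) (2,3), next='.' -> no flip
Dir W: first cell '.' (not opp) -> no flip
Dir E: first cell '.' (not opp) -> no flip
Dir SW: first cell '.' (not opp) -> no flip
Dir S: first cell '.' (not opp) -> no flip
Dir SE: first cell '.' (not opp) -> no flip

Answer: (2,1) (3,1)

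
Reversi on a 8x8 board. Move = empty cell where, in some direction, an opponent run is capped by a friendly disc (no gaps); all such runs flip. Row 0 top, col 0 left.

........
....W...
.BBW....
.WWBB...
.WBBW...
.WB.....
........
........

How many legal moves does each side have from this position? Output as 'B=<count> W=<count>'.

-- B to move --
(0,3): no bracket -> illegal
(0,4): no bracket -> illegal
(0,5): no bracket -> illegal
(1,2): flips 1 -> legal
(1,3): flips 1 -> legal
(1,5): no bracket -> illegal
(2,0): flips 1 -> legal
(2,4): flips 1 -> legal
(2,5): no bracket -> illegal
(3,0): flips 3 -> legal
(3,5): no bracket -> illegal
(4,0): flips 2 -> legal
(4,5): flips 1 -> legal
(5,0): flips 1 -> legal
(5,3): no bracket -> illegal
(5,4): flips 1 -> legal
(5,5): flips 1 -> legal
(6,0): flips 1 -> legal
(6,1): flips 3 -> legal
(6,2): no bracket -> illegal
B mobility = 12
-- W to move --
(1,0): flips 1 -> legal
(1,1): flips 3 -> legal
(1,2): flips 1 -> legal
(1,3): flips 1 -> legal
(2,0): flips 2 -> legal
(2,4): flips 3 -> legal
(2,5): no bracket -> illegal
(3,0): no bracket -> illegal
(3,5): flips 2 -> legal
(4,5): flips 1 -> legal
(5,3): flips 4 -> legal
(5,4): flips 1 -> legal
(6,1): no bracket -> illegal
(6,2): flips 2 -> legal
(6,3): flips 1 -> legal
W mobility = 12

Answer: B=12 W=12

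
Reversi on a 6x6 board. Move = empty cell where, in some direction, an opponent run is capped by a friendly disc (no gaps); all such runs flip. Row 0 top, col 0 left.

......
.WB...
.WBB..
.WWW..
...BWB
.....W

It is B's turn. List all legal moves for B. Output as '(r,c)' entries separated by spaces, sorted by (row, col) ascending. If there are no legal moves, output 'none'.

Answer: (0,0) (1,0) (2,0) (3,0) (4,0) (4,1) (4,2)

Derivation:
(0,0): flips 1 -> legal
(0,1): no bracket -> illegal
(0,2): no bracket -> illegal
(1,0): flips 3 -> legal
(2,0): flips 1 -> legal
(2,4): no bracket -> illegal
(3,0): flips 1 -> legal
(3,4): no bracket -> illegal
(3,5): no bracket -> illegal
(4,0): flips 1 -> legal
(4,1): flips 1 -> legal
(4,2): flips 1 -> legal
(5,3): no bracket -> illegal
(5,4): no bracket -> illegal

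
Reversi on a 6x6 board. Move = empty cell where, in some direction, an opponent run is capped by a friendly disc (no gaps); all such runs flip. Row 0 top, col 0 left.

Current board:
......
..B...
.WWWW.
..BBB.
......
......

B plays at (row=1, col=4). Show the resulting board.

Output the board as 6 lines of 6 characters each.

Place B at (1,4); scan 8 dirs for brackets.
Dir NW: first cell '.' (not opp) -> no flip
Dir N: first cell '.' (not opp) -> no flip
Dir NE: first cell '.' (not opp) -> no flip
Dir W: first cell '.' (not opp) -> no flip
Dir E: first cell '.' (not opp) -> no flip
Dir SW: opp run (2,3) capped by B -> flip
Dir S: opp run (2,4) capped by B -> flip
Dir SE: first cell '.' (not opp) -> no flip
All flips: (2,3) (2,4)

Answer: ......
..B.B.
.WWBB.
..BBB.
......
......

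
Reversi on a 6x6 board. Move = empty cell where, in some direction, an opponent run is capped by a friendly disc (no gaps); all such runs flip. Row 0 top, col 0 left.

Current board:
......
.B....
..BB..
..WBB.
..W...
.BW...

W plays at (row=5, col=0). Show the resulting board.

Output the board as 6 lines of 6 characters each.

Place W at (5,0); scan 8 dirs for brackets.
Dir NW: edge -> no flip
Dir N: first cell '.' (not opp) -> no flip
Dir NE: first cell '.' (not opp) -> no flip
Dir W: edge -> no flip
Dir E: opp run (5,1) capped by W -> flip
Dir SW: edge -> no flip
Dir S: edge -> no flip
Dir SE: edge -> no flip
All flips: (5,1)

Answer: ......
.B....
..BB..
..WBB.
..W...
WWW...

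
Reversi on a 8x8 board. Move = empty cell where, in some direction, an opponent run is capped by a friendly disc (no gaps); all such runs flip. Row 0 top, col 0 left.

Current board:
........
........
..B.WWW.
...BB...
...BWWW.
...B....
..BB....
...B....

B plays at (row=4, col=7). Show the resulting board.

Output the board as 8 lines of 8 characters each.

Answer: ........
........
..B.WWW.
...BB...
...BBBBB
...B....
..BB....
...B....

Derivation:
Place B at (4,7); scan 8 dirs for brackets.
Dir NW: first cell '.' (not opp) -> no flip
Dir N: first cell '.' (not opp) -> no flip
Dir NE: edge -> no flip
Dir W: opp run (4,6) (4,5) (4,4) capped by B -> flip
Dir E: edge -> no flip
Dir SW: first cell '.' (not opp) -> no flip
Dir S: first cell '.' (not opp) -> no flip
Dir SE: edge -> no flip
All flips: (4,4) (4,5) (4,6)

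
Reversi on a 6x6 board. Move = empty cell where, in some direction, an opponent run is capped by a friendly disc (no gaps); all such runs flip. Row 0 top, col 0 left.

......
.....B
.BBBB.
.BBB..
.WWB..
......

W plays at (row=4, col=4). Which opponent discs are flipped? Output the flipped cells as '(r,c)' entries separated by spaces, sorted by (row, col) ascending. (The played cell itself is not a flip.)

Answer: (4,3)

Derivation:
Dir NW: opp run (3,3) (2,2), next='.' -> no flip
Dir N: first cell '.' (not opp) -> no flip
Dir NE: first cell '.' (not opp) -> no flip
Dir W: opp run (4,3) capped by W -> flip
Dir E: first cell '.' (not opp) -> no flip
Dir SW: first cell '.' (not opp) -> no flip
Dir S: first cell '.' (not opp) -> no flip
Dir SE: first cell '.' (not opp) -> no flip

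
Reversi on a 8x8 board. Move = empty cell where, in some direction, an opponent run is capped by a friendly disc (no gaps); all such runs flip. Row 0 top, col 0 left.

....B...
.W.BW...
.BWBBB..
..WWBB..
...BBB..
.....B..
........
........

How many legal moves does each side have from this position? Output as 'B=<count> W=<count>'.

-- B to move --
(0,0): flips 3 -> legal
(0,1): flips 1 -> legal
(0,2): no bracket -> illegal
(0,3): flips 1 -> legal
(0,5): flips 1 -> legal
(1,0): no bracket -> illegal
(1,2): no bracket -> illegal
(1,5): flips 1 -> legal
(2,0): no bracket -> illegal
(3,1): flips 3 -> legal
(4,1): flips 1 -> legal
(4,2): flips 1 -> legal
B mobility = 8
-- W to move --
(0,2): no bracket -> illegal
(0,3): flips 2 -> legal
(0,5): no bracket -> illegal
(1,0): flips 1 -> legal
(1,2): flips 1 -> legal
(1,5): flips 1 -> legal
(1,6): no bracket -> illegal
(2,0): flips 1 -> legal
(2,6): flips 3 -> legal
(3,0): no bracket -> illegal
(3,1): flips 1 -> legal
(3,6): flips 3 -> legal
(4,2): no bracket -> illegal
(4,6): no bracket -> illegal
(5,2): no bracket -> illegal
(5,3): flips 1 -> legal
(5,4): flips 4 -> legal
(5,6): no bracket -> illegal
(6,4): no bracket -> illegal
(6,5): no bracket -> illegal
(6,6): flips 2 -> legal
W mobility = 11

Answer: B=8 W=11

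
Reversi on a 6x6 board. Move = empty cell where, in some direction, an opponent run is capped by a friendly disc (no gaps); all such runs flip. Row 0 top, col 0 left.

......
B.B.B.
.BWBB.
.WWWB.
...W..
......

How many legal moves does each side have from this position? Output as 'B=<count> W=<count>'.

Answer: B=6 W=8

Derivation:
-- B to move --
(1,1): no bracket -> illegal
(1,3): no bracket -> illegal
(2,0): no bracket -> illegal
(3,0): flips 3 -> legal
(4,0): no bracket -> illegal
(4,1): flips 2 -> legal
(4,2): flips 3 -> legal
(4,4): no bracket -> illegal
(5,2): flips 1 -> legal
(5,3): flips 2 -> legal
(5,4): flips 2 -> legal
B mobility = 6
-- W to move --
(0,0): no bracket -> illegal
(0,1): no bracket -> illegal
(0,2): flips 1 -> legal
(0,3): no bracket -> illegal
(0,4): no bracket -> illegal
(0,5): flips 2 -> legal
(1,1): flips 1 -> legal
(1,3): flips 1 -> legal
(1,5): flips 1 -> legal
(2,0): flips 1 -> legal
(2,5): flips 3 -> legal
(3,0): no bracket -> illegal
(3,5): flips 1 -> legal
(4,4): no bracket -> illegal
(4,5): no bracket -> illegal
W mobility = 8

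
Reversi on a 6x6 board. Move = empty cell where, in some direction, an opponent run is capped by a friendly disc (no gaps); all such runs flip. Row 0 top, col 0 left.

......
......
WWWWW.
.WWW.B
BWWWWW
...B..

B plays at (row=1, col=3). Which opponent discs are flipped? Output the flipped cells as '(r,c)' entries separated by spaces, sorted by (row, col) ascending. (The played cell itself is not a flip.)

Dir NW: first cell '.' (not opp) -> no flip
Dir N: first cell '.' (not opp) -> no flip
Dir NE: first cell '.' (not opp) -> no flip
Dir W: first cell '.' (not opp) -> no flip
Dir E: first cell '.' (not opp) -> no flip
Dir SW: opp run (2,2) (3,1) capped by B -> flip
Dir S: opp run (2,3) (3,3) (4,3) capped by B -> flip
Dir SE: opp run (2,4) capped by B -> flip

Answer: (2,2) (2,3) (2,4) (3,1) (3,3) (4,3)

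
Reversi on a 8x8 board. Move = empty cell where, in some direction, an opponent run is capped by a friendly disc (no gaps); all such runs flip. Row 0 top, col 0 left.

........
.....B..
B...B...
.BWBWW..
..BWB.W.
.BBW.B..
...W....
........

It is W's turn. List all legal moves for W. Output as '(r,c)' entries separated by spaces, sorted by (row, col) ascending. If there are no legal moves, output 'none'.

Answer: (1,3) (1,4) (2,3) (3,0) (4,1) (4,5) (5,0) (5,4) (6,1) (6,2) (6,4)

Derivation:
(0,4): no bracket -> illegal
(0,5): no bracket -> illegal
(0,6): no bracket -> illegal
(1,0): no bracket -> illegal
(1,1): no bracket -> illegal
(1,3): flips 1 -> legal
(1,4): flips 1 -> legal
(1,6): no bracket -> illegal
(2,1): no bracket -> illegal
(2,2): no bracket -> illegal
(2,3): flips 1 -> legal
(2,5): no bracket -> illegal
(2,6): no bracket -> illegal
(3,0): flips 1 -> legal
(4,0): no bracket -> illegal
(4,1): flips 2 -> legal
(4,5): flips 1 -> legal
(5,0): flips 2 -> legal
(5,4): flips 1 -> legal
(5,6): no bracket -> illegal
(6,0): no bracket -> illegal
(6,1): flips 1 -> legal
(6,2): flips 2 -> legal
(6,4): flips 1 -> legal
(6,5): no bracket -> illegal
(6,6): no bracket -> illegal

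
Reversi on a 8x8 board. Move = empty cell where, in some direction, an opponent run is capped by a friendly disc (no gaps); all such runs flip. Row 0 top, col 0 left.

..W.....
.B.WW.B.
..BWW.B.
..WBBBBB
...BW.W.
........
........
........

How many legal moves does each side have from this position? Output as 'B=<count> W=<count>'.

-- B to move --
(0,1): no bracket -> illegal
(0,3): flips 2 -> legal
(0,4): flips 3 -> legal
(0,5): no bracket -> illegal
(1,2): flips 1 -> legal
(1,5): flips 1 -> legal
(2,1): flips 1 -> legal
(2,5): flips 2 -> legal
(3,1): flips 1 -> legal
(4,1): no bracket -> illegal
(4,2): flips 1 -> legal
(4,5): flips 1 -> legal
(4,7): no bracket -> illegal
(5,3): flips 1 -> legal
(5,4): flips 1 -> legal
(5,5): flips 2 -> legal
(5,6): flips 1 -> legal
(5,7): flips 1 -> legal
B mobility = 14
-- W to move --
(0,0): flips 3 -> legal
(0,1): no bracket -> illegal
(0,5): no bracket -> illegal
(0,6): flips 3 -> legal
(0,7): no bracket -> illegal
(1,0): no bracket -> illegal
(1,2): flips 1 -> legal
(1,5): no bracket -> illegal
(1,7): flips 2 -> legal
(2,0): flips 1 -> legal
(2,1): flips 1 -> legal
(2,5): no bracket -> illegal
(2,7): no bracket -> illegal
(3,1): flips 1 -> legal
(4,2): flips 2 -> legal
(4,5): flips 1 -> legal
(4,7): no bracket -> illegal
(5,2): no bracket -> illegal
(5,3): flips 2 -> legal
(5,4): flips 1 -> legal
W mobility = 11

Answer: B=14 W=11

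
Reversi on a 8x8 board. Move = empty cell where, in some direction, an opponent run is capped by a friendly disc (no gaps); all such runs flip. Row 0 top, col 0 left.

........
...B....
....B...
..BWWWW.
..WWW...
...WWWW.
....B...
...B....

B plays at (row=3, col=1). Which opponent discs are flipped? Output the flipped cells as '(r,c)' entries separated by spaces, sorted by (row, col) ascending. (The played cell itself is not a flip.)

Answer: (4,2) (5,3)

Derivation:
Dir NW: first cell '.' (not opp) -> no flip
Dir N: first cell '.' (not opp) -> no flip
Dir NE: first cell '.' (not opp) -> no flip
Dir W: first cell '.' (not opp) -> no flip
Dir E: first cell 'B' (not opp) -> no flip
Dir SW: first cell '.' (not opp) -> no flip
Dir S: first cell '.' (not opp) -> no flip
Dir SE: opp run (4,2) (5,3) capped by B -> flip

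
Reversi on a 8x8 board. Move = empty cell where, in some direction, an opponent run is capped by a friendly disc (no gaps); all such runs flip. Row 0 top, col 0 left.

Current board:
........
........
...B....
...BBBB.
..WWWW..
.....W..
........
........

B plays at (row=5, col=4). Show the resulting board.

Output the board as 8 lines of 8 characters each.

Place B at (5,4); scan 8 dirs for brackets.
Dir NW: opp run (4,3), next='.' -> no flip
Dir N: opp run (4,4) capped by B -> flip
Dir NE: opp run (4,5) capped by B -> flip
Dir W: first cell '.' (not opp) -> no flip
Dir E: opp run (5,5), next='.' -> no flip
Dir SW: first cell '.' (not opp) -> no flip
Dir S: first cell '.' (not opp) -> no flip
Dir SE: first cell '.' (not opp) -> no flip
All flips: (4,4) (4,5)

Answer: ........
........
...B....
...BBBB.
..WWBB..
....BW..
........
........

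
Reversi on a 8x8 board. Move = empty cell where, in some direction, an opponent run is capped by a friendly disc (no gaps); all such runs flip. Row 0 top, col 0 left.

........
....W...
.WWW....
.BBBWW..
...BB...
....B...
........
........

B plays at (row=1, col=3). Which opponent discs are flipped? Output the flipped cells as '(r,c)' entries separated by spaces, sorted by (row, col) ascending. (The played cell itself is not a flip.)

Dir NW: first cell '.' (not opp) -> no flip
Dir N: first cell '.' (not opp) -> no flip
Dir NE: first cell '.' (not opp) -> no flip
Dir W: first cell '.' (not opp) -> no flip
Dir E: opp run (1,4), next='.' -> no flip
Dir SW: opp run (2,2) capped by B -> flip
Dir S: opp run (2,3) capped by B -> flip
Dir SE: first cell '.' (not opp) -> no flip

Answer: (2,2) (2,3)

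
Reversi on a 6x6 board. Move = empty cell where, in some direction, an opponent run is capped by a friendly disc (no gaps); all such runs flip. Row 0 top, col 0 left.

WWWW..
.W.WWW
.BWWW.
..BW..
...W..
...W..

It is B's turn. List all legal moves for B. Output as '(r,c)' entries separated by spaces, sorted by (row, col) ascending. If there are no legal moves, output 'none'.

(0,4): no bracket -> illegal
(0,5): flips 2 -> legal
(1,0): no bracket -> illegal
(1,2): flips 1 -> legal
(2,0): no bracket -> illegal
(2,5): flips 3 -> legal
(3,1): no bracket -> illegal
(3,4): flips 1 -> legal
(3,5): no bracket -> illegal
(4,2): no bracket -> illegal
(4,4): no bracket -> illegal
(5,2): no bracket -> illegal
(5,4): flips 1 -> legal

Answer: (0,5) (1,2) (2,5) (3,4) (5,4)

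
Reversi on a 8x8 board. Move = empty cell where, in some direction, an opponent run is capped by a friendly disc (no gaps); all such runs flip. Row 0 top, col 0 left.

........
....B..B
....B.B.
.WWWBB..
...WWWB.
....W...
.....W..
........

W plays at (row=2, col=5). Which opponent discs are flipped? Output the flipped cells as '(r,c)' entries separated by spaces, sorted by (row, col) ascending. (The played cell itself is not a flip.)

Dir NW: opp run (1,4), next='.' -> no flip
Dir N: first cell '.' (not opp) -> no flip
Dir NE: first cell '.' (not opp) -> no flip
Dir W: opp run (2,4), next='.' -> no flip
Dir E: opp run (2,6), next='.' -> no flip
Dir SW: opp run (3,4) capped by W -> flip
Dir S: opp run (3,5) capped by W -> flip
Dir SE: first cell '.' (not opp) -> no flip

Answer: (3,4) (3,5)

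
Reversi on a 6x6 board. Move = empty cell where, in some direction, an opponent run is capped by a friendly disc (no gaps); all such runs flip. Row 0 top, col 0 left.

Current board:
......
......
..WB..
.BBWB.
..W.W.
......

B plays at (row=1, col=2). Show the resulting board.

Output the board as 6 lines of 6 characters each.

Answer: ......
..B...
..BB..
.BBWB.
..W.W.
......

Derivation:
Place B at (1,2); scan 8 dirs for brackets.
Dir NW: first cell '.' (not opp) -> no flip
Dir N: first cell '.' (not opp) -> no flip
Dir NE: first cell '.' (not opp) -> no flip
Dir W: first cell '.' (not opp) -> no flip
Dir E: first cell '.' (not opp) -> no flip
Dir SW: first cell '.' (not opp) -> no flip
Dir S: opp run (2,2) capped by B -> flip
Dir SE: first cell 'B' (not opp) -> no flip
All flips: (2,2)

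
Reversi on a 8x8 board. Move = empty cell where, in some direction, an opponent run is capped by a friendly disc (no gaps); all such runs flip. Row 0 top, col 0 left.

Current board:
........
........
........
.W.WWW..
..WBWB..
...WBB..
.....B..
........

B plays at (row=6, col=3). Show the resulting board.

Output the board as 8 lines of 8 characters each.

Place B at (6,3); scan 8 dirs for brackets.
Dir NW: first cell '.' (not opp) -> no flip
Dir N: opp run (5,3) capped by B -> flip
Dir NE: first cell 'B' (not opp) -> no flip
Dir W: first cell '.' (not opp) -> no flip
Dir E: first cell '.' (not opp) -> no flip
Dir SW: first cell '.' (not opp) -> no flip
Dir S: first cell '.' (not opp) -> no flip
Dir SE: first cell '.' (not opp) -> no flip
All flips: (5,3)

Answer: ........
........
........
.W.WWW..
..WBWB..
...BBB..
...B.B..
........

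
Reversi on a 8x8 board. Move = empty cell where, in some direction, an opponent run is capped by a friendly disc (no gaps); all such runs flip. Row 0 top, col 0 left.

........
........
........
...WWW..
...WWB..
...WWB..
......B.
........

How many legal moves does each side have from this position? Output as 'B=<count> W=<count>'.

-- B to move --
(2,2): flips 2 -> legal
(2,3): flips 1 -> legal
(2,4): no bracket -> illegal
(2,5): flips 1 -> legal
(2,6): no bracket -> illegal
(3,2): no bracket -> illegal
(3,6): no bracket -> illegal
(4,2): flips 2 -> legal
(4,6): no bracket -> illegal
(5,2): flips 2 -> legal
(6,2): no bracket -> illegal
(6,3): flips 1 -> legal
(6,4): no bracket -> illegal
(6,5): no bracket -> illegal
B mobility = 6
-- W to move --
(3,6): flips 1 -> legal
(4,6): flips 1 -> legal
(5,6): flips 2 -> legal
(5,7): no bracket -> illegal
(6,4): no bracket -> illegal
(6,5): flips 2 -> legal
(6,7): no bracket -> illegal
(7,5): no bracket -> illegal
(7,6): no bracket -> illegal
(7,7): flips 2 -> legal
W mobility = 5

Answer: B=6 W=5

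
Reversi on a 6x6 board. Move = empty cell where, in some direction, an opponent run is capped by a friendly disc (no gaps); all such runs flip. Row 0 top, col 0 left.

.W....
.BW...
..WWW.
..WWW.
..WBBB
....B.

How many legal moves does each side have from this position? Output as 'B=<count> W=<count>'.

Answer: B=5 W=6

Derivation:
-- B to move --
(0,0): no bracket -> illegal
(0,2): no bracket -> illegal
(0,3): no bracket -> illegal
(1,0): no bracket -> illegal
(1,3): flips 3 -> legal
(1,4): flips 2 -> legal
(1,5): no bracket -> illegal
(2,1): flips 1 -> legal
(2,5): flips 1 -> legal
(3,1): no bracket -> illegal
(3,5): no bracket -> illegal
(4,1): flips 1 -> legal
(5,1): no bracket -> illegal
(5,2): no bracket -> illegal
(5,3): no bracket -> illegal
B mobility = 5
-- W to move --
(0,0): flips 1 -> legal
(0,2): no bracket -> illegal
(1,0): flips 1 -> legal
(2,0): no bracket -> illegal
(2,1): flips 1 -> legal
(3,5): no bracket -> illegal
(5,2): flips 1 -> legal
(5,3): flips 1 -> legal
(5,5): flips 1 -> legal
W mobility = 6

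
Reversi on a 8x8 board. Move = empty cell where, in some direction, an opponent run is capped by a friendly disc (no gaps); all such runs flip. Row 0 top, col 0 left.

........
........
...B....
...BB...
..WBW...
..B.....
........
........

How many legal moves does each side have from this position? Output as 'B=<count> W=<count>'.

Answer: B=6 W=3

Derivation:
-- B to move --
(3,1): no bracket -> illegal
(3,2): flips 1 -> legal
(3,5): no bracket -> illegal
(4,1): flips 1 -> legal
(4,5): flips 1 -> legal
(5,1): flips 1 -> legal
(5,3): no bracket -> illegal
(5,4): flips 1 -> legal
(5,5): flips 1 -> legal
B mobility = 6
-- W to move --
(1,2): no bracket -> illegal
(1,3): no bracket -> illegal
(1,4): no bracket -> illegal
(2,2): flips 1 -> legal
(2,4): flips 2 -> legal
(2,5): no bracket -> illegal
(3,2): no bracket -> illegal
(3,5): no bracket -> illegal
(4,1): no bracket -> illegal
(4,5): no bracket -> illegal
(5,1): no bracket -> illegal
(5,3): no bracket -> illegal
(5,4): no bracket -> illegal
(6,1): no bracket -> illegal
(6,2): flips 1 -> legal
(6,3): no bracket -> illegal
W mobility = 3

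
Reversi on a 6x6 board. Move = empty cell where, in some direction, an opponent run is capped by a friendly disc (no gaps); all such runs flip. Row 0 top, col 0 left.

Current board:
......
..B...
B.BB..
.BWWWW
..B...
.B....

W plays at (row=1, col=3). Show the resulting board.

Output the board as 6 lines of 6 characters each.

Answer: ......
..BW..
B.BW..
.BWWWW
..B...
.B....

Derivation:
Place W at (1,3); scan 8 dirs for brackets.
Dir NW: first cell '.' (not opp) -> no flip
Dir N: first cell '.' (not opp) -> no flip
Dir NE: first cell '.' (not opp) -> no flip
Dir W: opp run (1,2), next='.' -> no flip
Dir E: first cell '.' (not opp) -> no flip
Dir SW: opp run (2,2) (3,1), next='.' -> no flip
Dir S: opp run (2,3) capped by W -> flip
Dir SE: first cell '.' (not opp) -> no flip
All flips: (2,3)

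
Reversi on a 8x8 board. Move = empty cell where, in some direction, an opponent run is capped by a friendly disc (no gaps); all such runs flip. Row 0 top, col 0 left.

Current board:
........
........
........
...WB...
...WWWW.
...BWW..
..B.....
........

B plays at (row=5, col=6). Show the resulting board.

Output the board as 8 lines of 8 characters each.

Answer: ........
........
........
...WB...
...WWBW.
...BBBB.
..B.....
........

Derivation:
Place B at (5,6); scan 8 dirs for brackets.
Dir NW: opp run (4,5) capped by B -> flip
Dir N: opp run (4,6), next='.' -> no flip
Dir NE: first cell '.' (not opp) -> no flip
Dir W: opp run (5,5) (5,4) capped by B -> flip
Dir E: first cell '.' (not opp) -> no flip
Dir SW: first cell '.' (not opp) -> no flip
Dir S: first cell '.' (not opp) -> no flip
Dir SE: first cell '.' (not opp) -> no flip
All flips: (4,5) (5,4) (5,5)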